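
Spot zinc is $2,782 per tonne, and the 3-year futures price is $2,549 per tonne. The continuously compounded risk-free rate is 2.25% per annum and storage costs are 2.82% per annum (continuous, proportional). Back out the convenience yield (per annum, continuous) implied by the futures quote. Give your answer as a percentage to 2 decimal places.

7.99%

F = S·e^((r+u−y)T) ⇒ (r+u−y) = ln(F/S)/T
ln(2549/2782) = -0.087469; /T ⇒ -0.029156
y = r + u − ln(F/S)/T = 0.0225 + 0.0282 + 0.029156 = 0.079856
y = 7.99%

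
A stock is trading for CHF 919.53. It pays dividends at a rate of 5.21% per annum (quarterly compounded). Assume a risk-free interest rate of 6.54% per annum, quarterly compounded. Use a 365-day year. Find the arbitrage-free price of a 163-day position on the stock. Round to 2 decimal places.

CHF 924.93

F = S · (1+r/4)^(4T) / (1+q/4)^(4T)
= 919.53 × 1.029394 / 1.023386 = 919.53 × 1.005871
F = CHF 924.93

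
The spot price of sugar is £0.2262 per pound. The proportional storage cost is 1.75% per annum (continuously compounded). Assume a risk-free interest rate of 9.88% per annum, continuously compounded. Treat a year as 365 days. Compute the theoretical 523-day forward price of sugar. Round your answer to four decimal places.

£0.2672 per pound

Net carry = r + u − y = 0.0988 + 0.0175 − 0.0000 = 0.1163
F = S·e^((r+u−y)T) = 0.2262 · e^(0.1163 × 523/365) = 0.2262 · e^0.166644
= 0.2262 × 1.181334 = £0.2672 per pound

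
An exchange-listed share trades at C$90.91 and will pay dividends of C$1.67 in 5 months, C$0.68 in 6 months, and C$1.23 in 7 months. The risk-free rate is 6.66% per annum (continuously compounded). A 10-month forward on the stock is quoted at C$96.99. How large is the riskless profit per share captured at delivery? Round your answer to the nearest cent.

PV(dividends) I = 1.67·e^(−0.0666·5/12) + 0.68·e^(−0.0666·6/12) + 1.23·e^(−0.0666·7/12) = 3.4652
Fair forward F* = (S − I)·e^(rT) = (90.91 − 3.4652)·e^0.055500 = 87.4448 × 1.057069 = 92.4352
Market C$96.99 > fair 92.4352: forward overpriced → cash-and-carry (borrow at r, buy the stock and collect the dividends, short the forward).
Profit at T = |F_mkt − F*| = |96.99 − 92.4352| = C$4.55 per share

C$4.55 per share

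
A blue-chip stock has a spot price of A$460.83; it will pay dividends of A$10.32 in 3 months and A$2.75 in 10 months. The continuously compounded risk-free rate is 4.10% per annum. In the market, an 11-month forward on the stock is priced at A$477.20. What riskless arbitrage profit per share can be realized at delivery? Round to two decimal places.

PV(dividends) I = 10.32·e^(−0.0410·3/12) + 2.75·e^(−0.0410·10/12) = 12.8724
Fair forward F* = (S − I)·e^(rT) = (460.83 − 12.8724)·e^0.037583 = 447.9576 × 1.038298 = 465.1135
Market A$477.20 > fair 465.1135: forward overpriced → cash-and-carry (borrow at r, buy the stock and collect the dividends, short the forward).
Profit at T = |F_mkt − F*| = |477.20 − 465.1135| = A$12.09 per share

A$12.09 per share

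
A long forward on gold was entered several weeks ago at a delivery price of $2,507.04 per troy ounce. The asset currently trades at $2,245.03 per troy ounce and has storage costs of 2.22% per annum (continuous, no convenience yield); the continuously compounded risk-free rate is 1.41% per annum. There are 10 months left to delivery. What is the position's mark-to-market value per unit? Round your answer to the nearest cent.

-$190.81 per troy ounce

Current fair forward for the remaining 10 months: F = S·e^((r + u)·T), (r + u) = 0.0141 + 0.0222 = 0.0363
F = 2245.03 · e^(0.0363 × 10/12) = 2245.03 × 1.03071218 = 2313.9798
Value of long forward = (F − K)·e^(−rT) = (2313.9798 − 2507.04) · e^(−0.0141·10/12)
= -193.0602 × 0.98831876 = -190.81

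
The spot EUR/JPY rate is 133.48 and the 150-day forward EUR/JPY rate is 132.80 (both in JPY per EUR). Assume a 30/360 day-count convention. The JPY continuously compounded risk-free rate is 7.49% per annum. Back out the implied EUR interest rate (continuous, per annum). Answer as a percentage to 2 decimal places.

F = S·e^((r_JPY − r_EUR)T) ⇒ r_EUR = r_JPY − ln(F/S)/T
ln(132.80/133.48) = -0.005107; /(150/360) = -0.012257
r_EUR = 0.0749 + 0.012257 = 0.087157
r_EUR = 8.72%

8.72%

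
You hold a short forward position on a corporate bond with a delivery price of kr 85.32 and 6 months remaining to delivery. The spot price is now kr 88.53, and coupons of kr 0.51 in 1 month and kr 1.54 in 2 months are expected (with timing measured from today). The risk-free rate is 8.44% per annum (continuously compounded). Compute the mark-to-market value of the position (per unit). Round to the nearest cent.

PV(remaining coupons) I = 0.51·e^(−0.0844·1/12) + 1.54·e^(−0.0844·2/12) = 2.0249
Current forward F = (S − I)·e^(rT) = (88.53 − 2.0249)·e^(0.0844·6/12) = 86.5051 × 1.043103 = 90.2337
Value (long) = (F − K)·e^(−rT) = (90.2337 − 85.32) × 0.958678 = 4.7107
Short position value = −(long value) = -kr 4.71

-kr 4.71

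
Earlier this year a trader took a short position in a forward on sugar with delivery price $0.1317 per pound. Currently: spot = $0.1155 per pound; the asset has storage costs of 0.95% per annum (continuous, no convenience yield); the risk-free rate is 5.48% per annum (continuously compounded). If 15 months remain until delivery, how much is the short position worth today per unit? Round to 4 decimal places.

Current fair forward for the remaining 15 months: F = S·e^((r + u)·T), (r + u) = 0.0548 + 0.0095 = 0.0643
F = 0.1155 · e^(0.0643 × 15/12) = 0.1155 × 1.083693 = 0.1252
Value of long forward = (F − K)·e^(−rT) = (0.1252 − 0.1317) · e^(−0.0548·15/12)
= -0.0065 × 0.933793 = -0.0061
Short position value = −(long value) = $0.0061

$0.0061 per pound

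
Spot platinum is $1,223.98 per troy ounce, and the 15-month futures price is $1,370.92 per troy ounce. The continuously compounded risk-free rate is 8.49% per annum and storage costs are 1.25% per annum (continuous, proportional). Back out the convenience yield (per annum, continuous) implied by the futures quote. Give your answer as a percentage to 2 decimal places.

F = S·e^((r+u−y)T) ⇒ (r+u−y) = ln(F/S)/T
ln(1370.92/1223.98) = 0.113374; /T ⇒ 0.090699
y = r + u − ln(F/S)/T = 0.0849 + 0.0125 − 0.090699 = 0.006701
y = 0.67%

0.67%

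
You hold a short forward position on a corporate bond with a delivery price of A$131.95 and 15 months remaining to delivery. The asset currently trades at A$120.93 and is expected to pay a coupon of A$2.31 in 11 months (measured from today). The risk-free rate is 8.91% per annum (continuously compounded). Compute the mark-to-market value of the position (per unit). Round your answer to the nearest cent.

PV(remaining coupons) I = 2.31·e^(−0.0891·11/12) = 2.1288
Current forward F = (S − I)·e^(rT) = (120.93 − 2.1288)·e^(0.0891·15/12) = 118.8012 × 1.117814 = 132.7976
Value (long) = (F − K)·e^(−rT) = (132.7976 − 131.95) × 0.894603 = 0.7583
Short position value = −(long value) = -A$0.76

-A$0.76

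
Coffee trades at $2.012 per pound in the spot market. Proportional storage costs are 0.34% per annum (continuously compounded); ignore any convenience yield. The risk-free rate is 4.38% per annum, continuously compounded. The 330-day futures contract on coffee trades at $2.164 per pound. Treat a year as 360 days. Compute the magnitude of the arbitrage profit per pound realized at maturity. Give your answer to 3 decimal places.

Fair futures: F* = S·e^(carry·T), with carry = (r + u) = 0.0438 + 0.0034 = 0.0472
F* = 2.012 · e^(0.0472 × 330/360) = 2.012 · e^0.043267 = 2.012 × 1.044217 = $2.1010
Market $2.164 > fair $2.1010: forward overpriced → cash-and-carry (buy spot, short the forward).
At maturity, profit = |F_mkt − F*| = |2.164 − 2.1010| = $0.063 per pound

$0.063 per pound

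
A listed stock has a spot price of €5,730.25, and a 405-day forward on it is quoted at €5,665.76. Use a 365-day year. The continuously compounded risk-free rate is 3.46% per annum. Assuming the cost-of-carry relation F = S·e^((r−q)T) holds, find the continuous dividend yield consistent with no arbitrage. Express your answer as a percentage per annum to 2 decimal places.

4.48%

From F = S·e^((r−q)T): (r − q) = ln(F/S)/T
ln(5665.76/5730.25) = ln(0.988746) = -0.011318
(r − q) = -0.011318 / (405/365) = -0.010200
q = r − ln(F/S)/T = 0.0346 + 0.010200 = 0.044800
q = 4.48%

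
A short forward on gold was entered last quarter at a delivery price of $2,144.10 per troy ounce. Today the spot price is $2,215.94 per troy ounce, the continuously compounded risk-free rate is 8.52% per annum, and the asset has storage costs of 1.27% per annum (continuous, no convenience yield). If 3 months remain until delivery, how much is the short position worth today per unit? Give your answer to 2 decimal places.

Current fair forward for the remaining 3 months: F = S·e^((r + u)·T), (r + u) = 0.0852 + 0.0127 = 0.0979
F = 2215.94 · e^(0.0979 × 3/12) = 2215.94 × 1.02477697 = 2270.8443
Value of long forward = (F − K)·e^(−rT) = (2270.8443 − 2144.10) · e^(−0.0852·3/12)
= 126.7443 × 0.97892524 = 124.07
Short position value = −(long value) = -$124.07

-$124.07 per troy ounce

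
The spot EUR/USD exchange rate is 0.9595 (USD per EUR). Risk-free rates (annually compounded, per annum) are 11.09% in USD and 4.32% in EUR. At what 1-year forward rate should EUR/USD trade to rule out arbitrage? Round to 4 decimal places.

1.0218

By covered interest parity, F = S · (1+r_USD)^T / (1+r_EUR)^T
= 0.9595 × 1.110900 / 1.043200 = 0.9595 × 1.064896
F = 1.0218 USD per EUR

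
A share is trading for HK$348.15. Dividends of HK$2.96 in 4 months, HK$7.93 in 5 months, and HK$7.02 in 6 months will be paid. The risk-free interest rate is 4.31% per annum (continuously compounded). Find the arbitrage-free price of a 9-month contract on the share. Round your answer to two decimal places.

HK$341.43

PV(dividends) I = 2.96·e^(−0.0431·4/12) + 7.93·e^(−0.0431·5/12) + 7.02·e^(−0.0431·6/12)
I = 2.9178 + 7.7889 + 6.8703 = 17.5770
F = (S − I)·e^(rT) = (348.15 − 17.5770) · e^(0.0431·9/12)
= 330.5730 · e^0.032325 = 330.5730 × 1.032853 = HK$341.43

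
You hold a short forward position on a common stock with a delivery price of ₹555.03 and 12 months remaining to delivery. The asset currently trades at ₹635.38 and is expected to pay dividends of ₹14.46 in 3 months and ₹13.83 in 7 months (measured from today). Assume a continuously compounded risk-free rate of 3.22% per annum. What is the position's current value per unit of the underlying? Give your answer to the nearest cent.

-₹70.02

PV(remaining dividends) I = 14.46·e^(−0.0322·3/12) + 13.83·e^(−0.0322·7/12) = 27.9167
Current forward F = (S − I)·e^(rT) = (635.38 − 27.9167)·e^(0.0322·12/12) = 607.4633 × 1.032724 = 627.3419
Value (long) = (F − K)·e^(−rT) = (627.3419 − 555.03) × 0.968313 = 70.0206
Short position value = −(long value) = -₹70.02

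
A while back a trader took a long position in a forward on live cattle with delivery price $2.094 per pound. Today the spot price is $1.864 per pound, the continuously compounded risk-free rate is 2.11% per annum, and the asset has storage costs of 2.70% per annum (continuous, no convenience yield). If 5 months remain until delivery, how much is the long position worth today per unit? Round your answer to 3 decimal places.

Current fair forward for the remaining 5 months: F = S·e^((r + u)·T), (r + u) = 0.0211 + 0.0270 = 0.0481
F = 1.864 · e^(0.0481 × 5/12) = 1.864 × 1.020244 = 1.9017
Value of long forward = (F − K)·e^(−rT) = (1.9017 − 2.094) · e^(−0.0211·5/12)
= -0.1923 × 0.991247 = -0.191

-$0.191 per pound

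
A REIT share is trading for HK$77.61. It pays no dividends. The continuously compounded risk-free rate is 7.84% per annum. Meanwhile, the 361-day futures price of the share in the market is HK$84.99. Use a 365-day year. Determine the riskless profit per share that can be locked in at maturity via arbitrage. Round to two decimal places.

HK$1.12 per share

Fair futures: F* = S·e^(carry·T), with carry = r = 0.0784
F* = 77.61 · e^(0.0784 × 361/365) = 77.61 · e^0.077541 = 77.61 × 1.080627 = HK$83.8675
Market HK$84.99 > fair HK$83.8675: forward overpriced → cash-and-carry (buy spot, short the forward).
At maturity, profit = |F_mkt − F*| = |84.99 − 83.8675| = HK$1.12 per share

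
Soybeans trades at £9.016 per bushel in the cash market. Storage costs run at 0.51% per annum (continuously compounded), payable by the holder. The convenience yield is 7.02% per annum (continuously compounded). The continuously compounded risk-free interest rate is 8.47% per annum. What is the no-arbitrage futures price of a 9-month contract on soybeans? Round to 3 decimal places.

Net carry = r + u − y = 0.0847 + 0.0051 − 0.0702 = 0.0196
F = S·e^((r+u−y)T) = 9.016 · e^(0.0196 × 9/12) = 9.016 · e^0.014700
= 9.016 × 1.014809 = £9.150 per bushel

£9.150 per bushel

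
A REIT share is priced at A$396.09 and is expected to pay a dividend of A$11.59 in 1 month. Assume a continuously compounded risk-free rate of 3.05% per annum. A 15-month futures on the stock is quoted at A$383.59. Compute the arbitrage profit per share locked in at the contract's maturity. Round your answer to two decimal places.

PV(dividends) I = 11.59·e^(−0.0305·1/12) = 11.5606
Fair futures F* = (S − I)·e^(rT) = (396.09 − 11.5606)·e^0.038125 = 384.5294 × 1.038861 = 399.4726
Market A$383.59 < fair 399.4726: forward underpriced → reverse cash-and-carry (short the stock, invest proceeds at r, pay the dividends, go long the forward).
Profit at T = |F_mkt − F*| = |383.59 − 399.4726| = A$15.88 per share

A$15.88 per share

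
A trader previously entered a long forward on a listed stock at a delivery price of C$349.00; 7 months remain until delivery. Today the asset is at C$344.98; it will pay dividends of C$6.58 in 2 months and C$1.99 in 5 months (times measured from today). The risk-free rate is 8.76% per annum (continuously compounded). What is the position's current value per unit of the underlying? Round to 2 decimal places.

C$4.96

PV(remaining dividends) I = 6.58·e^(−0.0876·2/12) + 1.99·e^(−0.0876·5/12) = 8.4033
Current forward F = (S − I)·e^(rT) = (344.98 − 8.4033)·e^(0.0876·7/12) = 336.5767 × 1.052428 = 354.2227
Value (long) = (F − K)·e^(−rT) = (354.2227 − 349.00) × 0.950184 = 4.9625
Value = C$4.96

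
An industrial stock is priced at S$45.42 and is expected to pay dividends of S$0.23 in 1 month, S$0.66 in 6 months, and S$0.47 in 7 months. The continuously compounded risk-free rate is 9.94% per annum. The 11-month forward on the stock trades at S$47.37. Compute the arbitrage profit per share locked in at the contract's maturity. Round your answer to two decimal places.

PV(dividends) I = 0.23·e^(−0.0994·1/12) + 0.66·e^(−0.0994·6/12) + 0.47·e^(−0.0994·7/12) = 1.2996
Fair forward F* = (S − I)·e^(rT) = (45.42 − 1.2996)·e^0.091117 = 44.1204 × 1.095397 = 48.3294
Market S$47.37 < fair 48.3294: forward underpriced → reverse cash-and-carry (short the stock, invest proceeds at r, pay the dividends, go long the forward).
Profit at T = |F_mkt − F*| = |47.37 − 48.3294| = S$0.96 per share

S$0.96 per share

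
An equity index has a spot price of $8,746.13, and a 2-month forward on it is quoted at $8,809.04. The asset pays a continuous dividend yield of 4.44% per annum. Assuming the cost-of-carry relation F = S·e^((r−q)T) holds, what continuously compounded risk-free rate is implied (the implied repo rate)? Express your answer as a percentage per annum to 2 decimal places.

8.74%

From F = S·e^((r−q)T): (r − q) = ln(F/S)/T
ln(8809.04/8746.13) = ln(1.007193) = 0.007167
(r − q) = 0.007167 / (2/12) = 0.043002
r = ln(F/S)/T + q = 0.043002 + 0.0444 = 0.087402
r = 8.74%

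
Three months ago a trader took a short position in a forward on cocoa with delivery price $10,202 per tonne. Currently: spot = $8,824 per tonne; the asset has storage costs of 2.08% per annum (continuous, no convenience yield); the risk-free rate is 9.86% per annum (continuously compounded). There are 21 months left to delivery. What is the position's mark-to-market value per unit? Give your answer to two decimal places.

Current fair forward for the remaining 21 months: F = S·e^((r + u)·T), (r + u) = 0.0986 + 0.0208 = 0.1194
F = 8824 · e^(0.1194 × 21/12) = 8824 × 1.23238338 = 10874.5509
Value of long forward = (F − K)·e^(−rT) = (10874.5509 − 10202) · e^(−0.0986·21/12)
= 672.5509 × 0.84151621 = 565.96
Short position value = −(long value) = -$565.96

-$565.96 per tonne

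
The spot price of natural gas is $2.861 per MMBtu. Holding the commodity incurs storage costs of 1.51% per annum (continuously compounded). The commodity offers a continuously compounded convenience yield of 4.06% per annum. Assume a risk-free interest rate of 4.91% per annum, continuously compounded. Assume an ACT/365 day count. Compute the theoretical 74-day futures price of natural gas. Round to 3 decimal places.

$2.875 per MMBtu

Net carry = r + u − y = 0.0491 + 0.0151 − 0.0406 = 0.0236
F = S·e^((r+u−y)T) = 2.861 · e^(0.0236 × 74/365) = 2.861 · e^0.004785
= 2.861 × 1.004796 = $2.875 per MMBtu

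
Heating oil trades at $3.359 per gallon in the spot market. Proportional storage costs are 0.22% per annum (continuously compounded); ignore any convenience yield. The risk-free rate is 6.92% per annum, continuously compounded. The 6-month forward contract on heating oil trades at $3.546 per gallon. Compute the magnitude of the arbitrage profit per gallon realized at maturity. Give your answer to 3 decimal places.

$0.065 per gallon

Fair forward: F* = S·e^(carry·T), with carry = (r + u) = 0.0692 + 0.0022 = 0.0714
F* = 3.359 · e^(0.0714 × 6/12) = 3.359 · e^0.035700 = 3.359 × 1.036345 = $3.4811
Market $3.546 > fair $3.4811: forward overpriced → cash-and-carry (buy spot, short the forward).
At maturity, profit = |F_mkt − F*| = |3.546 − 3.4811| = $0.065 per gallon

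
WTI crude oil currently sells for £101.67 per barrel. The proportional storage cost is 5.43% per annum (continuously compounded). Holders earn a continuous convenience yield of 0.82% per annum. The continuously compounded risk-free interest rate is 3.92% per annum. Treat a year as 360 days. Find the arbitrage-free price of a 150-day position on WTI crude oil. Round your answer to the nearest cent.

Net carry = r + u − y = 0.0392 + 0.0543 − 0.0082 = 0.0853
F = S·e^((r+u−y)T) = 101.67 · e^(0.0853 × 150/360) = 101.67 · e^0.035542
= 101.67 × 1.036181 = £105.35 per barrel

£105.35 per barrel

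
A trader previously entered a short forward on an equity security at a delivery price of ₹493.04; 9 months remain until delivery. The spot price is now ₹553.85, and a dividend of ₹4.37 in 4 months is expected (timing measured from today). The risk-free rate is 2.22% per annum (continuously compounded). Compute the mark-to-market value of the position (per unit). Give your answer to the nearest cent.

PV(remaining dividends) I = 4.37·e^(−0.0222·4/12) = 4.3378
Current forward F = (S − I)·e^(rT) = (553.85 − 4.3378)·e^(0.0222·9/12) = 549.5122 × 1.016789 = 558.7380
Value (long) = (F − K)·e^(−rT) = (558.7380 − 493.04) × 0.983488 = 64.6132
Short position value = −(long value) = -₹64.61

-₹64.61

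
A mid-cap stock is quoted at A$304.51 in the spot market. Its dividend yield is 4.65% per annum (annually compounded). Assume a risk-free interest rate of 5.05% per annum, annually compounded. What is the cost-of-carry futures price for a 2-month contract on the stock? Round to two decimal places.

F = S · (1+r)^T / (1+q)^T
= 304.51 × 1.008245 / 1.007604 = 304.51 × 1.000636
F = A$304.70

A$304.70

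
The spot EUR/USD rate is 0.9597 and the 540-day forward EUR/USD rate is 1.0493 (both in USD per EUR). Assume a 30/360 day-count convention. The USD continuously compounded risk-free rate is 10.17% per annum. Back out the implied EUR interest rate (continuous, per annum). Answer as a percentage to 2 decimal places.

F = S·e^((r_USD − r_EUR)T) ⇒ r_EUR = r_USD − ln(F/S)/T
ln(1.0493/0.9597) = 0.089258; /(540/360) = 0.059505
r_EUR = 0.1017 − 0.059505 = 0.042195
r_EUR = 4.22%

4.22%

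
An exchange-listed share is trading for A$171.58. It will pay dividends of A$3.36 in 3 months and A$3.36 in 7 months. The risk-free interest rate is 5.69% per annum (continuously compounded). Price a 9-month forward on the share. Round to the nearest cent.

PV(dividends) I = 3.36·e^(−0.0569·3/12) + 3.36·e^(−0.0569·7/12)
I = 3.3125 + 3.2503 = 6.5628
F = (S − I)·e^(rT) = (171.58 − 6.5628) · e^(0.0569·9/12)
= 165.0172 · e^0.042675 = 165.0172 × 1.043599 = A$172.21

A$172.21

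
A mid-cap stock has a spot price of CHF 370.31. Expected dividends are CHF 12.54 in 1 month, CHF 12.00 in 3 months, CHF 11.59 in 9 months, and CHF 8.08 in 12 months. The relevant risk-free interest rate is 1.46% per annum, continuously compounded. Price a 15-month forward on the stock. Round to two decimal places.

CHF 332.41

PV(dividends) I = 12.54·e^(−0.0146·1/12) + 12.00·e^(−0.0146·3/12) + 11.59·e^(−0.0146·9/12) + 8.08·e^(−0.0146·12/12)
I = 12.5248 + 11.9563 + 11.4638 + 7.9629 = 43.9078
F = (S − I)·e^(rT) = (370.31 − 43.9078) · e^(0.0146·15/12)
= 326.4022 · e^0.018250 = 326.4022 × 1.018418 = CHF 332.41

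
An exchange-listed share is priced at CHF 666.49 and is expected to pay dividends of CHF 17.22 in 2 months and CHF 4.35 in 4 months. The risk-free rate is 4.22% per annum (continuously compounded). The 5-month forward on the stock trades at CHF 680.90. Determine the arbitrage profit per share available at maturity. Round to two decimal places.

CHF 24.36 per share

PV(dividends) I = 17.22·e^(−0.0422·2/12) + 4.35·e^(−0.0422·4/12) = 21.3885
Fair forward F* = (S − I)·e^(rT) = (666.49 − 21.3885)·e^0.017583 = 645.1015 × 1.017738 = 656.5443
Market CHF 680.90 > fair 656.5443: forward overpriced → cash-and-carry (borrow at r, buy the stock and collect the dividends, short the forward).
Profit at T = |F_mkt − F*| = |680.90 − 656.5443| = CHF 24.36 per share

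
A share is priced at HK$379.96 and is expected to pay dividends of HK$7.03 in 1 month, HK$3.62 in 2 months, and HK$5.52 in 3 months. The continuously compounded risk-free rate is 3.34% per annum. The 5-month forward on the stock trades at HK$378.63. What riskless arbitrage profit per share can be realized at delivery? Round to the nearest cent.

HK$9.66 per share

PV(dividends) I = 7.03·e^(−0.0334·1/12) + 3.62·e^(−0.0334·2/12) + 5.52·e^(−0.0334·3/12) = 16.0845
Fair forward F* = (S − I)·e^(rT) = (379.96 − 16.0845)·e^0.013917 = 363.8755 × 1.014014 = 368.9749
Market HK$378.63 > fair 368.9749: forward overpriced → cash-and-carry (borrow at r, buy the stock and collect the dividends, short the forward).
Profit at T = |F_mkt − F*| = |378.63 − 368.9749| = HK$9.66 per share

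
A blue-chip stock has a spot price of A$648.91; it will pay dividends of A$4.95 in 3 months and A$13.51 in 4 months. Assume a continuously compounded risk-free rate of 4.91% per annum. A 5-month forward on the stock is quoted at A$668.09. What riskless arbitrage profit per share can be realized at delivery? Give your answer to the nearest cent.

PV(dividends) I = 4.95·e^(−0.0491·3/12) + 13.51·e^(−0.0491·4/12) = 18.1803
Fair forward F* = (S − I)·e^(rT) = (648.91 − 18.1803)·e^0.020458 = 630.7297 × 1.020669 = 643.7663
Market A$668.09 > fair 643.7663: forward overpriced → cash-and-carry (borrow at r, buy the stock and collect the dividends, short the forward).
Profit at T = |F_mkt − F*| = |668.09 − 643.7663| = A$24.32 per share

A$24.32 per share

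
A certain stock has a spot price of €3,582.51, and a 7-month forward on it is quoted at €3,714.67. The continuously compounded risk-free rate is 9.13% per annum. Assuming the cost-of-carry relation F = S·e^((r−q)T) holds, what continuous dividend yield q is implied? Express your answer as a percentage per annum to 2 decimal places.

2.92%

From F = S·e^((r−q)T): (r − q) = ln(F/S)/T
ln(3714.67/3582.51) = ln(1.036890) = 0.036226
(r − q) = 0.036226 / (7/12) = 0.062102
q = r − ln(F/S)/T = 0.0913 − 0.062102 = 0.029198
q = 2.92%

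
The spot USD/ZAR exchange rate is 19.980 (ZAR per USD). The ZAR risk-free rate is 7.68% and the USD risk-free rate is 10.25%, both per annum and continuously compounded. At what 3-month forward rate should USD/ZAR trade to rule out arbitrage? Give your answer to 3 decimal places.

F = S·e^((r_ZAR − r_USD)T) = 19.980 · e^((0.0768 − 0.1025) × 3/12)
= 19.980 · e^-0.006425 = 19.980 × 0.993596
F = 19.852 ZAR per USD

19.852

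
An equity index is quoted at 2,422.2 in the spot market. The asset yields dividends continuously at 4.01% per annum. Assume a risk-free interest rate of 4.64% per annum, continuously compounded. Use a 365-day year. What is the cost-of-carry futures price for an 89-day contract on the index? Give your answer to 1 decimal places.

F = S·e^((r − q)T) = 2422.2 · e^((0.0464 − 0.0401) × 89/365)
= 2422.2 · e^0.001536 = 2422.2 × 1.001537
F = 2,425.9

2,425.9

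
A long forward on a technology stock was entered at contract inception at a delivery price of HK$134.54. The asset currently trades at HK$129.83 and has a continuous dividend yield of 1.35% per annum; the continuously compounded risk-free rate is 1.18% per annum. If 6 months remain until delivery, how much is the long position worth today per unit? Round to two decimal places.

-HK$4.79

Current fair forward for the remaining 6 months: F = S·e^((r − q)·T), (r − q) = 0.0118 − 0.0135 = -0.0017
F = 129.83 · e^(-0.0017 × 6/12) = 129.83 × 0.999150 = 129.7196
Value of long forward = (F − K)·e^(−rT) = (129.7196 − 134.54) · e^(−0.0118·6/12)
= -4.8204 × 0.994117 = -4.79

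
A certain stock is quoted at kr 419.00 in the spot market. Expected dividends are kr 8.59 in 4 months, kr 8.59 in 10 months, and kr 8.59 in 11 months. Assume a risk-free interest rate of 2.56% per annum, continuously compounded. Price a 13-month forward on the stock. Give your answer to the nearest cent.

PV(dividends) I = 8.59·e^(−0.0256·4/12) + 8.59·e^(−0.0256·10/12) + 8.59·e^(−0.0256·11/12)
I = 8.5170 + 8.4087 + 8.3908 = 25.3165
F = (S − I)·e^(rT) = (419.00 − 25.3165) · e^(0.0256·13/12)
= 393.6835 · e^0.027733 = 393.6835 × 1.028121 = kr 404.75

kr 404.75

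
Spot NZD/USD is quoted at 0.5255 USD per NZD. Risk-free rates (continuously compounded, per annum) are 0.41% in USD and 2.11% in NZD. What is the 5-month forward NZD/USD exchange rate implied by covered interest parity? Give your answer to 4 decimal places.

0.5218

F = S·e^((r_USD − r_NZD)T) = 0.5255 · e^((0.0041 − 0.0211) × 5/12)
= 0.5255 · e^-0.007083 = 0.5255 × 0.992942
F = 0.5218 USD per NZD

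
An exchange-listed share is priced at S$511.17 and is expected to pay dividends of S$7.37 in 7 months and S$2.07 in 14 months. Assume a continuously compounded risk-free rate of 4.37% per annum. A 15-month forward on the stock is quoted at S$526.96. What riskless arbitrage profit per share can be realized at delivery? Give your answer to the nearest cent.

S$3.24 per share

PV(dividends) I = 7.37·e^(−0.0437·7/12) + 2.07·e^(−0.0437·14/12) = 9.1516
Fair forward F* = (S − I)·e^(rT) = (511.17 − 9.1516)·e^0.054625 = 502.0184 × 1.056144 = 530.2037
Market S$526.96 < fair 530.2037: forward underpriced → reverse cash-and-carry (short the stock, invest proceeds at r, pay the dividends, go long the forward).
Profit at T = |F_mkt − F*| = |526.96 − 530.2037| = S$3.24 per share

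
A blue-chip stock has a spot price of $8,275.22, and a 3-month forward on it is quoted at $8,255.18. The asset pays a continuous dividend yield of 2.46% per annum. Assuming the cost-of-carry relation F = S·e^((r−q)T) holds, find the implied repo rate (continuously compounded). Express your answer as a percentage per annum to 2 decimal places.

From F = S·e^((r−q)T): (r − q) = ln(F/S)/T
ln(8255.18/8275.22) = ln(0.997578) = -0.002425
(r − q) = -0.002425 / (3/12) = -0.009700
r = ln(F/S)/T + q = -0.009700 + 0.0246 = 0.014900
r = 1.49%

1.49%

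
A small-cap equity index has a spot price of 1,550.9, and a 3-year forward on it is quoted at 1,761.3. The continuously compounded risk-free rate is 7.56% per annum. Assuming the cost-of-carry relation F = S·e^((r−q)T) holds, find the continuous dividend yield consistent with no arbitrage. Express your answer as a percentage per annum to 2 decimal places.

3.32%

From F = S·e^((r−q)T): (r − q) = ln(F/S)/T
ln(1761.3/1550.9) = ln(1.135663) = 0.127217
(r − q) = 0.127217 / (3) = 0.042406
q = r − ln(F/S)/T = 0.0756 − 0.042406 = 0.033194
q = 3.32%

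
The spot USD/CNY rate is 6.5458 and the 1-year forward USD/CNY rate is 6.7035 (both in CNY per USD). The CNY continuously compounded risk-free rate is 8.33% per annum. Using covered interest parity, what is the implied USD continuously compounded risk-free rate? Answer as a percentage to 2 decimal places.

5.95%

F = S·e^((r_CNY − r_USD)T) ⇒ r_USD = r_CNY − ln(F/S)/T
ln(6.7035/6.5458) = 0.023806; /(1) = 0.023806
r_USD = 0.0833 − 0.023806 = 0.059494
r_USD = 5.95%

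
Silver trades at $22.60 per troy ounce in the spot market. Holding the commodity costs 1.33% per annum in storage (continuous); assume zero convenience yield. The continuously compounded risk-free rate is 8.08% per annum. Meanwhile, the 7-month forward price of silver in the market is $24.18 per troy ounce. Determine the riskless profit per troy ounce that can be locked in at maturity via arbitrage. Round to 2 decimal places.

Fair forward: F* = S·e^(carry·T), with carry = (r + u) = 0.0808 + 0.0133 = 0.0941
F* = 22.60 · e^(0.0941 × 7/12) = 22.60 · e^0.054892 = 22.60 × 1.056427 = $23.8753
Market $24.18 > fair $23.8753: forward overpriced → cash-and-carry (buy spot, short the forward).
At maturity, profit = |F_mkt − F*| = |24.18 − 23.8753| = $0.30 per troy ounce

$0.30 per troy ounce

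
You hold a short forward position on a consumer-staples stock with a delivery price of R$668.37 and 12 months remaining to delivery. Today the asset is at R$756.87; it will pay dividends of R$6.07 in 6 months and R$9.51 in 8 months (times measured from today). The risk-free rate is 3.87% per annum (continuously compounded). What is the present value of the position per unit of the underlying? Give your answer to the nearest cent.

PV(remaining dividends) I = 6.07·e^(−0.0387·6/12) + 9.51·e^(−0.0387·8/12) = 15.2215
Current forward F = (S − I)·e^(rT) = (756.87 − 15.2215)·e^(0.0387·12/12) = 741.6485 × 1.039459 = 770.9132
Value (long) = (F − K)·e^(−rT) = (770.9132 − 668.37) × 0.962039 = 98.6506
Short position value = −(long value) = -R$98.65

-R$98.65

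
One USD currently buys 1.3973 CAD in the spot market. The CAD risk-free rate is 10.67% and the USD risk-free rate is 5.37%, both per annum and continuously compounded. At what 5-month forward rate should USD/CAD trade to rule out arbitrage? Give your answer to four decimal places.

F = S·e^((r_CAD − r_USD)T) = 1.3973 · e^((0.1067 − 0.0537) × 5/12)
= 1.3973 · e^0.022083 = 1.3973 × 1.022329
F = 1.4285 CAD per USD

1.4285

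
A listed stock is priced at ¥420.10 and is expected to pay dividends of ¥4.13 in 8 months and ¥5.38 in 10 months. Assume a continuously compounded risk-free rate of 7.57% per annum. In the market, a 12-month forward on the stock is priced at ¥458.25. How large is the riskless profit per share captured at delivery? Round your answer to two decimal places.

PV(dividends) I = 4.13·e^(−0.0757·8/12) + 5.38·e^(−0.0757·10/12) = 8.9778
Fair forward F* = (S − I)·e^(rT) = (420.10 − 8.9778)·e^0.075700 = 411.1222 × 1.078639 = 443.4524
Market ¥458.25 > fair 443.4524: forward overpriced → cash-and-carry (borrow at r, buy the stock and collect the dividends, short the forward).
Profit at T = |F_mkt − F*| = |458.25 − 443.4524| = ¥14.80 per share

¥14.80 per share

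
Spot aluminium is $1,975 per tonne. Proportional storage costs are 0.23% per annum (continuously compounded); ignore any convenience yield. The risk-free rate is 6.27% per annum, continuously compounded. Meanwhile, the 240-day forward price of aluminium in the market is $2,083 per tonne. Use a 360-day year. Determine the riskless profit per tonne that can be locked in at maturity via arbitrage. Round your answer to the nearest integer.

Fair forward: F* = S·e^(carry·T), with carry = (r + u) = 0.0627 + 0.0023 = 0.0650
F* = 1975 · e^(0.0650 × 240/360) = 1975 · e^0.043333 = 1975 × 1.044286 = $2062.4649
Market $2083 > fair $2062.4649: forward overpriced → cash-and-carry (buy spot, short the forward).
At maturity, profit = |F_mkt − F*| = |2083 − 2062.4649| = $21 per tonne

$21 per tonne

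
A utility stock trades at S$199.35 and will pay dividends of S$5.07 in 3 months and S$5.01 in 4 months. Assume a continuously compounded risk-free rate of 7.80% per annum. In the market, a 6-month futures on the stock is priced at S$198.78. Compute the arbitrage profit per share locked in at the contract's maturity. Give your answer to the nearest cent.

PV(dividends) I = 5.07·e^(−0.0780·3/12) + 5.01·e^(−0.0780·4/12) = 9.8535
Fair futures F* = (S − I)·e^(rT) = (199.35 − 9.8535)·e^0.039000 = 189.4965 × 1.039770 = 197.0328
Market S$198.78 > fair 197.0328: forward overpriced → cash-and-carry (borrow at r, buy the stock and collect the dividends, short the forward).
Profit at T = |F_mkt − F*| = |198.78 − 197.0328| = S$1.75 per share

S$1.75 per share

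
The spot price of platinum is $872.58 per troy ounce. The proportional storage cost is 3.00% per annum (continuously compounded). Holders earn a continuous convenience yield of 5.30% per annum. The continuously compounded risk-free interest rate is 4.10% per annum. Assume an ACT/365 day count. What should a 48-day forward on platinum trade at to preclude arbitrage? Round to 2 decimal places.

$874.65 per troy ounce

Net carry = r + u − y = 0.0410 + 0.0300 − 0.0530 = 0.0180
F = S·e^((r+u−y)T) = 872.58 · e^(0.0180 × 48/365) = 872.58 · e^0.002367
= 872.58 × 1.002370 = $874.65 per troy ounce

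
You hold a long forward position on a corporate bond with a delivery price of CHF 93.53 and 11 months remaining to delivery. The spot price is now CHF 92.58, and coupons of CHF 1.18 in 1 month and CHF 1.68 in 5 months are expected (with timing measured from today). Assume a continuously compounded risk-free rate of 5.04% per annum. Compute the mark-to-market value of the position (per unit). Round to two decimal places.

PV(remaining coupons) I = 1.18·e^(−0.0504·1/12) + 1.68·e^(−0.0504·5/12) = 2.8201
Current forward F = (S − I)·e^(rT) = (92.58 − 2.8201)·e^(0.0504·11/12) = 89.7599 × 1.047284 = 94.0041
Value (long) = (F − K)·e^(−rT) = (94.0041 − 93.53) × 0.954851 = 0.4527
Value = CHF 0.45

CHF 0.45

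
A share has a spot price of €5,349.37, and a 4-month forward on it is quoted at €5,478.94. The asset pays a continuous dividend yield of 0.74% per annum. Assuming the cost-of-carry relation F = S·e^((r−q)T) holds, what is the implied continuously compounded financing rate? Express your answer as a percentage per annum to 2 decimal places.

From F = S·e^((r−q)T): (r − q) = ln(F/S)/T
ln(5478.94/5349.37) = ln(1.024222) = 0.023933
(r − q) = 0.023933 / (4/12) = 0.071799
r = ln(F/S)/T + q = 0.071799 + 0.0074 = 0.079199
r = 7.92%

7.92%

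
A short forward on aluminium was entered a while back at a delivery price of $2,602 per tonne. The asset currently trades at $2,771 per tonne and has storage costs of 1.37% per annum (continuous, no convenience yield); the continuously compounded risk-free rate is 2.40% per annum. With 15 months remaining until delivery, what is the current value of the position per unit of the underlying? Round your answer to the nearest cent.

Current fair forward for the remaining 15 months: F = S·e^((r + u)·T), (r + u) = 0.0240 + 0.0137 = 0.0377
F = 2771 · e^(0.0377 × 15/12) = 2771 × 1.04825303 = 2904.7091
Value of long forward = (F − K)·e^(−rT) = (2904.7091 − 2602) · e^(−0.0240·15/12)
= 302.7091 × 0.97044553 = 293.76
Short position value = −(long value) = -$293.76

-$293.76 per tonne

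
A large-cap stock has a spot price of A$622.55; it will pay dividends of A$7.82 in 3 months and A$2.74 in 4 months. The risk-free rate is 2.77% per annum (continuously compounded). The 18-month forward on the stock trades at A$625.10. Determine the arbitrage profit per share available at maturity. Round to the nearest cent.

PV(dividends) I = 7.82·e^(−0.0277·3/12) + 2.74·e^(−0.0277·4/12) = 10.4809
Fair forward F* = (S − I)·e^(rT) = (622.55 − 10.4809)·e^0.041550 = 612.0691 × 1.042425 = 638.0361
Market A$625.10 < fair 638.0361: forward underpriced → reverse cash-and-carry (short the stock, invest proceeds at r, pay the dividends, go long the forward).
Profit at T = |F_mkt − F*| = |625.10 − 638.0361| = A$12.94 per share

A$12.94 per share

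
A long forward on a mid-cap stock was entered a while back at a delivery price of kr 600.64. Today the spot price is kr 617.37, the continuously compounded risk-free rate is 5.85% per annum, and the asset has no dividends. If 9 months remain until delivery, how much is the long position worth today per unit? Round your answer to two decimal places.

kr 42.51

Current fair forward for the remaining 9 months: F = S·e^(r·T), r = 0.0585
F = 617.37 · e^(0.0585 × 9/12) = 617.37 × 1.044852 = 645.0603
Value of long forward = (F − K)·e^(−rT) = (645.0603 − 600.64) · e^(−0.0585·9/12)
= 44.4203 × 0.957074 = 42.51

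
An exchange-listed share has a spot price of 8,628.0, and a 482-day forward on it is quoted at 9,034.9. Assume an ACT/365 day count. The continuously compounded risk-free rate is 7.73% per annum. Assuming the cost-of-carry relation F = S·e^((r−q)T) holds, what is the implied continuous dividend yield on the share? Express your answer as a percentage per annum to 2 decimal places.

From F = S·e^((r−q)T): (r − q) = ln(F/S)/T
ln(9034.9/8628.0) = ln(1.047160) = 0.046082
(r − q) = 0.046082 / (482/365) = 0.034896
q = r − ln(F/S)/T = 0.0773 − 0.034896 = 0.042404
q = 4.24%

4.24%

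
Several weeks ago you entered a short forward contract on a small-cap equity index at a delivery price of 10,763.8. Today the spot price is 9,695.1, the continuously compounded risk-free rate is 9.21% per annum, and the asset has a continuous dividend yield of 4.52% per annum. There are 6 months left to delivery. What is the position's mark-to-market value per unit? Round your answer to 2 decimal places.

800.92

Current fair forward for the remaining 6 months: F = S·e^((r − q)·T), (r − q) = 0.0921 − 0.0452 = 0.0469
F = 9695.1 · e^(0.0469 × 6/12) = 9695.1 × 1.02372711 = 9925.1367
Value of long forward = (F − K)·e^(−rT) = (9925.1367 − 10763.8) · e^(−0.0921·6/12)
= -838.6633 × 0.95499421 = -800.92
Short position value = −(long value) = 800.92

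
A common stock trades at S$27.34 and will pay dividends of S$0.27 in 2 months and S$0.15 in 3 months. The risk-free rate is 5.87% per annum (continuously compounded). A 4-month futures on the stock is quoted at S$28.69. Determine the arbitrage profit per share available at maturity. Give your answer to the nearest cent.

S$1.23 per share

PV(dividends) I = 0.27·e^(−0.0587·2/12) + 0.15·e^(−0.0587·3/12) = 0.4152
Fair futures F* = (S − I)·e^(rT) = (27.34 − 0.4152)·e^0.019567 = 26.9248 × 1.019760 = 27.4568
Market S$28.69 > fair 27.4568: forward overpriced → cash-and-carry (borrow at r, buy the stock and collect the dividends, short the forward).
Profit at T = |F_mkt − F*| = |28.69 − 27.4568| = S$1.23 per share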